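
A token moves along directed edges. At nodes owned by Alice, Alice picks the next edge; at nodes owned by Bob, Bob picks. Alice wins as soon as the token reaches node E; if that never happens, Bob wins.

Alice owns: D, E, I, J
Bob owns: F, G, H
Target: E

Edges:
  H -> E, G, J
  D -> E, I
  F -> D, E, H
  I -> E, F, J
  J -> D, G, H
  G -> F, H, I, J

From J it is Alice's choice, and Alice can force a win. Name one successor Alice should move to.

A0 = {E}
A1: add {D, I} — D (Alice) has D→E; I (Alice) has I→E.
A2: add {J} — J (Alice) has J→D.
A3 = A2; e.g. F (Bob) can still go to H. Fixed point.
From J, successor D is in the attractor (rank 1); the other successors G, H are not.

D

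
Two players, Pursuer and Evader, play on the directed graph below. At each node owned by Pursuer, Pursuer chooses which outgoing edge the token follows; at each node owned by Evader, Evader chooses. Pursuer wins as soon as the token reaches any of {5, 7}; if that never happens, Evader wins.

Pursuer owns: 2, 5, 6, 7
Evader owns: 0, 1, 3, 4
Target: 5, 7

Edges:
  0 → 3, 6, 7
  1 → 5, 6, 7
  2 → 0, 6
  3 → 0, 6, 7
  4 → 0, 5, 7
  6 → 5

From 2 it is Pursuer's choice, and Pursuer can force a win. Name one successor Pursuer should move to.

6

A0 = {5, 7}
A1: add {6} — 6 (Pursuer) has 6→5.
A2: add {1, 2} — 1 (Evader): all of {5, 6, 7} already in; 2 (Pursuer) has 2→6.
A3 = A2; e.g. 0 (Evader) can still go to 3. Fixed point.
From 2, successor 6 is in the attractor (rank 1); the other successor 0 is not.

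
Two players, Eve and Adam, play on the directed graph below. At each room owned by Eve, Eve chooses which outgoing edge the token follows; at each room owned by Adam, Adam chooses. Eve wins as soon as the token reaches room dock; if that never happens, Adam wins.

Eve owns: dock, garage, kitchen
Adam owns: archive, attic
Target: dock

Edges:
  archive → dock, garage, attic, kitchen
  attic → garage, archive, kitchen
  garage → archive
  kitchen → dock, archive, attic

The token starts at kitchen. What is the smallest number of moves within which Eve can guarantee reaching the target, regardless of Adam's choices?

A0 = {dock}
A1: add {kitchen} — kitchen (Eve) has kitchen→dock.
A2 = A1; e.g. garage (Eve) has no edge into A1. Fixed point.
kitchen enters the attractor at level 1, so Eve can force the target in 1 move from there.

1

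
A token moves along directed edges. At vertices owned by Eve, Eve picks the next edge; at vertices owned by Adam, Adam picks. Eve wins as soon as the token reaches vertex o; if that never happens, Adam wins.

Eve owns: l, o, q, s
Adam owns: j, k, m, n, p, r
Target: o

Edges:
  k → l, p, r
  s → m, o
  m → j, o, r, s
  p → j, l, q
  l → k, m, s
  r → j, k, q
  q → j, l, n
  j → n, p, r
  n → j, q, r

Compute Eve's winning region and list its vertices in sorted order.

A0 = {o}
A1: add {s} — s (Eve) has s→o.
A2: add {l} — l (Eve) has l→s.
A3: add {q} — q (Eve) has q→l.
A4 = A3; e.g. j (Adam) can still go to n. Fixed point.
Eve's winning region = {l, o, q, s}.

l, o, q, s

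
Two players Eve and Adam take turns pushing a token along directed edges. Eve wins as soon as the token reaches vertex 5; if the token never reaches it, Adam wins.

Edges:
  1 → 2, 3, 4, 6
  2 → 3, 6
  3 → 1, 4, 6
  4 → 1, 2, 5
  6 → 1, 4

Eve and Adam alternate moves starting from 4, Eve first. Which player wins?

Eve

Track states (vertex, player-to-move).
A0 = {(5,Eve), (5,Adam)}
A1: add {(4,Eve)}.
(4,Eve) ∈ A1 ⇒ Eve forces the target.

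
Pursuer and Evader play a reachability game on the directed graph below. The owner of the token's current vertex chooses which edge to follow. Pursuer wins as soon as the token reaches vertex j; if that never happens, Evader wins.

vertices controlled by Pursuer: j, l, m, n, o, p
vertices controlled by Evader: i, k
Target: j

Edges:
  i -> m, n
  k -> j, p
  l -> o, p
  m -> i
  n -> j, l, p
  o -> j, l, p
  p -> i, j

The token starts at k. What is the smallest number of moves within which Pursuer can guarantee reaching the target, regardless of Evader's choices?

2

A0 = {j}
A1: add {n, o, p} — n (Pursuer) has n→j; o (Pursuer) has o→j; p (Pursuer) has p→j.
A2: add {k, l} — k (Evader): all of {j, p} already in; l (Pursuer) has l→o.
A3 = A2; e.g. i (Evader) can still go to m. Fixed point.
k enters the attractor at level 2, so Pursuer can force the target in 2 moves from there.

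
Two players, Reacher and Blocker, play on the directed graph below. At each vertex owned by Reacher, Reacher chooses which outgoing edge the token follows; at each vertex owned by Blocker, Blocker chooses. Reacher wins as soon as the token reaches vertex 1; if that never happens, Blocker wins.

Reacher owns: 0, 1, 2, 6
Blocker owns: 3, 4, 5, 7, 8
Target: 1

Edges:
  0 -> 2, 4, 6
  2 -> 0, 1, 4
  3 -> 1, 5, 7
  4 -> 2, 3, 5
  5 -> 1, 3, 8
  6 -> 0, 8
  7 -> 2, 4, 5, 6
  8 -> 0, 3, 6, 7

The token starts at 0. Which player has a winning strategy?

A0 = {1}
A1: add {2} — 2 (Reacher) has 2→1.
A2: add {0} — 0 (Reacher) has 0→2.
0 ∈ A2, so Reacher can force the target.

Reacher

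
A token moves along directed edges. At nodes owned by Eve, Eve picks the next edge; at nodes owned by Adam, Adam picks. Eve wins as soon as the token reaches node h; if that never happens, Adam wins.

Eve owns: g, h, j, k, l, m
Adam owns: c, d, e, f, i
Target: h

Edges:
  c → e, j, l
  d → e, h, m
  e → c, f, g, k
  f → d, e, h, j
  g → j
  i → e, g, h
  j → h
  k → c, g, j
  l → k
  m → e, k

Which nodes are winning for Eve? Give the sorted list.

A0 = {h}
A1: add {j} — j (Eve) has j→h.
A2: add {g, k} — g (Eve) has g→j; k (Eve) has k→j.
A3: add {l, m} — l (Eve) has l→k; m (Eve) has m→k.
A4 = A3; e.g. c (Adam) can still go to e. Fixed point.
Eve's winning region = {g, h, j, k, l, m}.

g, h, j, k, l, m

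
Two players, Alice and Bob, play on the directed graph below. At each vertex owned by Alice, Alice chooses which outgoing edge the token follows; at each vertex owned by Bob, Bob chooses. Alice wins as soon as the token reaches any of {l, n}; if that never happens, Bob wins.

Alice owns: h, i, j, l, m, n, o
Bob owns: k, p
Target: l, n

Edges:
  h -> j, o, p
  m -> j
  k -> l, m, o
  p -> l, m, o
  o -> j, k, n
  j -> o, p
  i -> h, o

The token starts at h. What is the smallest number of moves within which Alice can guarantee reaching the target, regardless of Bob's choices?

A0 = {l, n}
A1: add {o} — o (Alice) has o→n.
A2: add {h, i, j} — h (Alice) has h→o; i (Alice) has i→o; j (Alice) has j→o.
h enters the attractor at level 2, so Alice can force the target in 2 moves from there.

2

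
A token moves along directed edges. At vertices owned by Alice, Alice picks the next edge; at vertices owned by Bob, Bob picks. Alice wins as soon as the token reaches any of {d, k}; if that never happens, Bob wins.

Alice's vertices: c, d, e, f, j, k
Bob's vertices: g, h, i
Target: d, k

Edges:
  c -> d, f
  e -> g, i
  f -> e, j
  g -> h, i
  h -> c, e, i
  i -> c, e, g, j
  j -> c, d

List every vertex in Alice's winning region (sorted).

A0 = {d, k}
A1: add {c, j} — c (Alice) has c→d; j (Alice) has j→d.
A2: add {f} — f (Alice) has f→j.
A3 = A2; e.g. e (Alice) has no edge into A2. Fixed point.
Alice's winning region = {c, d, f, j, k}.

c, d, f, j, k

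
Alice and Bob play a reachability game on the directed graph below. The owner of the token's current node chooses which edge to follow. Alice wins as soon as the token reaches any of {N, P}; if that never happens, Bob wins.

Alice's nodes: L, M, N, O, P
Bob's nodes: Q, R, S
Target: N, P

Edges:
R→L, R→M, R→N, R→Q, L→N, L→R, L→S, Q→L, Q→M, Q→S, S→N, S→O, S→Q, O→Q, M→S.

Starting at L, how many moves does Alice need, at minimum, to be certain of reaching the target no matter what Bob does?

A0 = {N, P}
A1: add {L} — L (Alice) has L→N.
A2 = A1; e.g. M (Alice) has no edge into A1. Fixed point.
L enters the attractor at level 1, so Alice can force the target in 1 move from there.

1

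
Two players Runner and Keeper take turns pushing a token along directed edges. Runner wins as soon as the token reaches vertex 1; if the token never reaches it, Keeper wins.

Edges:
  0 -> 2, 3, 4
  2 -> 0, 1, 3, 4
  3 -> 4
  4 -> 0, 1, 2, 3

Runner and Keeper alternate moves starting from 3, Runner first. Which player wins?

Track states (vertex, player-to-move).
A0 = {(1,Runner), (1,Keeper)}
A1: add {(2,Runner), (4,Runner)}.
A2: add {(3,Keeper)}.
A3: add {(0,Runner)}.
A4 = A3; e.g. (0,Keeper) stays out. (3,Runner) never enters ⇒ Keeper avoids the target.

Keeper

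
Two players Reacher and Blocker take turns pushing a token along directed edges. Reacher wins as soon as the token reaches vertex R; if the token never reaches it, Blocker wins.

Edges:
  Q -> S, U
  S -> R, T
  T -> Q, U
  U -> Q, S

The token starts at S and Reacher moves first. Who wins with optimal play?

Reacher

Track states (vertex, player-to-move).
A0 = {(R,Reacher), (R,Blocker)}
A1: add {(S,Reacher)}.
(S,Reacher) ∈ A1 ⇒ Reacher forces the target.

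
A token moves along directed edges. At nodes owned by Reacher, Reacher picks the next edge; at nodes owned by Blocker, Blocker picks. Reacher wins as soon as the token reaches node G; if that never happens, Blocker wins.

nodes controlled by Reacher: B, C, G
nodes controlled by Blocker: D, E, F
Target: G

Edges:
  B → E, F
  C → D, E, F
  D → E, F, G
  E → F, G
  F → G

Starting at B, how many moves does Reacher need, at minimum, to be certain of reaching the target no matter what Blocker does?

2

A0 = {G}
A1: add {F} — F (Blocker): all of {G} already in.
A2: add {B, C, E} — B (Reacher) has B→F; C (Reacher) has C→F; E (Blocker): all of {F, G} already in.
B enters the attractor at level 2, so Reacher can force the target in 2 moves from there.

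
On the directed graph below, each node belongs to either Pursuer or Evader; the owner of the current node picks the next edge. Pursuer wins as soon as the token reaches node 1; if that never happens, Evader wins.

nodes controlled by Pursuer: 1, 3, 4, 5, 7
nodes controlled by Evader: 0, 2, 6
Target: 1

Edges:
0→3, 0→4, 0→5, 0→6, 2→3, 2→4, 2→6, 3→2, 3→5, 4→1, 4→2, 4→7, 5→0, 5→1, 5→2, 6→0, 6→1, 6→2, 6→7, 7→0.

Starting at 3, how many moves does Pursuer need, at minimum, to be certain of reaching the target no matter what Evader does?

A0 = {1}
A1: add {4, 5} — 4 (Pursuer) has 4→1; 5 (Pursuer) has 5→1.
A2: add {3} — 3 (Pursuer) has 3→5.
A3 = A2; e.g. 0 (Evader) can still go to 6. Fixed point.
3 enters the attractor at level 2, so Pursuer can force the target in 2 moves from there.

2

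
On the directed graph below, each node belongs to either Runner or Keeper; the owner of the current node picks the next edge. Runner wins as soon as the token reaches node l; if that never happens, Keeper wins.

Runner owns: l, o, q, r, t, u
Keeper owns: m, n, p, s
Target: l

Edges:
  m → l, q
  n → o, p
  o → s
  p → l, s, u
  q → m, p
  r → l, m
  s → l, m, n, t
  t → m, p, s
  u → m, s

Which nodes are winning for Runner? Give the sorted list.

l, r

A0 = {l}
A1: add {r} — r (Runner) has r→l.
A2 = A1; e.g. m (Keeper) can still go to q. Fixed point.
Runner's winning region = {l, r}.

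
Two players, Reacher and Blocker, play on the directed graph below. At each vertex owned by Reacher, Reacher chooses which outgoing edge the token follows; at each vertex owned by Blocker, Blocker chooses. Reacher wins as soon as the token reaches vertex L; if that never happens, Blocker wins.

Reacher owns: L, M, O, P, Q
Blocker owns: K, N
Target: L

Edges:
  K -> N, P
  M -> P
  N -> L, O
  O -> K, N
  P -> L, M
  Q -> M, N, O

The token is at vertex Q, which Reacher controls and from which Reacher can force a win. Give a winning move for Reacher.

A0 = {L}
A1: add {P} — P (Reacher) has P→L.
A2: add {M} — M (Reacher) has M→P.
A3: add {Q} — Q (Reacher) has Q→M.
A4 = A3; e.g. K (Blocker) can still go to N. Fixed point.
From Q, successor M is in the attractor (rank 2); the other successors N, O are not.

M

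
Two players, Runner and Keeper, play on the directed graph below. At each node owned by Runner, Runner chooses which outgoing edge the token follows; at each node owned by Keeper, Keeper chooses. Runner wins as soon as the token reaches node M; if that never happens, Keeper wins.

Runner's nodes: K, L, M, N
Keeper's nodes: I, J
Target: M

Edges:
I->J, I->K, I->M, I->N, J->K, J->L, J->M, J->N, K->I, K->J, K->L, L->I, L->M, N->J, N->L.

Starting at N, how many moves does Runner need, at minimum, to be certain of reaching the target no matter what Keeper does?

2

A0 = {M}
A1: add {L} — L (Runner) has L→M.
A2: add {K, N} — K (Runner) has K→L; N (Runner) has N→L.
N enters the attractor at level 2, so Runner can force the target in 2 moves from there.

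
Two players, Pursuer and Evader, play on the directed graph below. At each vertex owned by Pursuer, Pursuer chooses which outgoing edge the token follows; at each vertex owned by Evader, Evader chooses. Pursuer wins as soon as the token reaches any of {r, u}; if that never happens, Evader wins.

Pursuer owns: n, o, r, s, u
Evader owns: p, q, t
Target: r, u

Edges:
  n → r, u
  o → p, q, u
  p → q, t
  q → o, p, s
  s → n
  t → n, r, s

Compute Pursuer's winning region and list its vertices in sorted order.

n, o, r, s, t, u

A0 = {r, u}
A1: add {n, o} — n (Pursuer) has n→r; o (Pursuer) has o→u.
A2: add {s} — s (Pursuer) has s→n.
A3: add {t} — t (Evader): all of {n, r, s} already in.
A4 = A3; e.g. p (Evader) can still go to q. Fixed point.
Pursuer's winning region = {n, o, r, s, t, u}.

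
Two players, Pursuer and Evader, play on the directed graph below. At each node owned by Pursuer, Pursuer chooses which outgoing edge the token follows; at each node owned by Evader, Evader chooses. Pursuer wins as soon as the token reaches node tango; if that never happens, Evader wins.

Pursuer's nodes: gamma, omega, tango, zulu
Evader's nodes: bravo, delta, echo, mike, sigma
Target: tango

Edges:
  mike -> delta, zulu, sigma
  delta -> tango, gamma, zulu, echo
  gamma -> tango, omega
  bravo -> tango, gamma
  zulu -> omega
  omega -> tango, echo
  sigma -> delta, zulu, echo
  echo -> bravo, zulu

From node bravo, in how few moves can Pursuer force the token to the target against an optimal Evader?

2

A0 = {tango}
A1: add {gamma, omega} — gamma (Pursuer) has gamma→tango; omega (Pursuer) has omega→tango.
A2: add {bravo, zulu} — bravo (Evader): all of {tango, gamma} already in; zulu (Pursuer) has zulu→omega.
bravo enters the attractor at level 2, so Pursuer can force the target in 2 moves from there.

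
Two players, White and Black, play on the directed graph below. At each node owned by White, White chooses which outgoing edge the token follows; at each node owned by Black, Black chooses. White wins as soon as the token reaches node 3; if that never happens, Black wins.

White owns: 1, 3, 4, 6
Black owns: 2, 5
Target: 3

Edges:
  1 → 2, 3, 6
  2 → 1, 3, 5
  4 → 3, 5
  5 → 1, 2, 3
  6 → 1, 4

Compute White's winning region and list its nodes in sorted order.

1, 3, 4, 6

A0 = {3}
A1: add {1, 4} — 1 (White) has 1→3; 4 (White) has 4→3.
A2: add {6} — 6 (White) has 6→1.
A3 = A2; e.g. 2 (Black) can still go to 5. Fixed point.
White's winning region = {1, 3, 4, 6}.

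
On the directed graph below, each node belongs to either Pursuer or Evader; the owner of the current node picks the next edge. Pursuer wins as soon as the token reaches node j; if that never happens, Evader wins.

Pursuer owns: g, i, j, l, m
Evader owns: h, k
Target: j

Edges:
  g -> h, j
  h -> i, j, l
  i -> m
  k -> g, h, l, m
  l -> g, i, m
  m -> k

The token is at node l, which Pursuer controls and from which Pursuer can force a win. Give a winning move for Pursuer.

g

A0 = {j}
A1: add {g} — g (Pursuer) has g→j.
A2: add {l} — l (Pursuer) has l→g.
A3 = A2; e.g. h (Evader) can still go to i. Fixed point.
From l, successor g is in the attractor (rank 1); the other successors i, m are not.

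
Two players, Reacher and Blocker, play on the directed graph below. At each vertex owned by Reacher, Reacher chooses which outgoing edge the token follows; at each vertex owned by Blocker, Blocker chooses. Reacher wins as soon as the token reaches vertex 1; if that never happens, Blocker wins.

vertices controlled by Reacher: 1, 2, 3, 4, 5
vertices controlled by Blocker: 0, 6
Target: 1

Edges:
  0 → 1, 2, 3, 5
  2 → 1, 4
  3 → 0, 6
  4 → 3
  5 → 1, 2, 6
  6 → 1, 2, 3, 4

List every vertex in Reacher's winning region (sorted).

1, 2, 5

A0 = {1}
A1: add {2, 5} — 2 (Reacher) has 2→1; 5 (Reacher) has 5→1.
A2 = A1; e.g. 0 (Blocker) can still go to 3. Fixed point.
Reacher's winning region = {1, 2, 5}.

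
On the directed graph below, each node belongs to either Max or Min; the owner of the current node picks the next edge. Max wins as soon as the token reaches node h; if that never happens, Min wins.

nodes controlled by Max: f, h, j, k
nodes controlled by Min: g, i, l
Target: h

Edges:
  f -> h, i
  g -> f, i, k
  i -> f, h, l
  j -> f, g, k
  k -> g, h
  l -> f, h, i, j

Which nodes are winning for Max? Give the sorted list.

f, h, j, k

A0 = {h}
A1: add {f, k} — f (Max) has f→h; k (Max) has k→h.
A2: add {j} — j (Max) has j→f.
A3 = A2; e.g. g (Min) can still go to i. Fixed point.
Max's winning region = {f, h, j, k}.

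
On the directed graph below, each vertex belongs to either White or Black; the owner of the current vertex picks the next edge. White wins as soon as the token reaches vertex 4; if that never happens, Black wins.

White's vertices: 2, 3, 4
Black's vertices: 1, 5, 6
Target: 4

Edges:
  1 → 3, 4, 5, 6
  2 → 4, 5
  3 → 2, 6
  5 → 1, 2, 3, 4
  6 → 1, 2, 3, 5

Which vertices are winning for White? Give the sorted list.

A0 = {4}
A1: add {2} — 2 (White) has 2→4.
A2: add {3} — 3 (White) has 3→2.
A3 = A2; e.g. 1 (Black) can still go to 5. Fixed point.
White's winning region = {2, 3, 4}.

2, 3, 4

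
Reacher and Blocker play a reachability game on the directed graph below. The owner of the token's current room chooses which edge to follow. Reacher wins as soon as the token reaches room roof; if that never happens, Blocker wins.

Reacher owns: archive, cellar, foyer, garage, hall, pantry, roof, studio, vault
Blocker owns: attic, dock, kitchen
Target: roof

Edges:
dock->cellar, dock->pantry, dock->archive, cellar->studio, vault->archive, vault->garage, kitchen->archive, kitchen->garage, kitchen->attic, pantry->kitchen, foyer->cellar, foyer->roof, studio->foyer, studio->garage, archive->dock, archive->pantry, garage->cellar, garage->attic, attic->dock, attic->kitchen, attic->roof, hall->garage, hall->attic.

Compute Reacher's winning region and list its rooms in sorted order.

A0 = {roof}
A1: add {foyer} — foyer (Reacher) has foyer→roof.
A2: add {studio} — studio (Reacher) has studio→foyer.
A3: add {cellar} — cellar (Reacher) has cellar→studio.
A4: add {garage} — garage (Reacher) has garage→cellar.
A5: add {hall, vault} — vault (Reacher) has vault→garage; hall (Reacher) has hall→garage.
A6 = A5; e.g. dock (Blocker) can still go to pantry. Fixed point.
Reacher's winning region = {cellar, foyer, garage, hall, roof, studio, vault}.

cellar, foyer, garage, hall, roof, studio, vault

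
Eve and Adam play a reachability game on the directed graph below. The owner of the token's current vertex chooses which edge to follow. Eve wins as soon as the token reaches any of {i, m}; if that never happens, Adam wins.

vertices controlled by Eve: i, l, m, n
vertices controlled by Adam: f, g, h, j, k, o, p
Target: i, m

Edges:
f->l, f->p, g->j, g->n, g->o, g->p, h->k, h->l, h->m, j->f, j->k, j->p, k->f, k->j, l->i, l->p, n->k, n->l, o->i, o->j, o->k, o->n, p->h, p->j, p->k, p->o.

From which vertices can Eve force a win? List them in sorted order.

A0 = {i, m}
A1: add {l} — l (Eve) has l→i.
A2: add {n} — n (Eve) has n→l.
A3 = A2; e.g. f (Adam) can still go to p. Fixed point.
Eve's winning region = {i, l, m, n}.

i, l, m, n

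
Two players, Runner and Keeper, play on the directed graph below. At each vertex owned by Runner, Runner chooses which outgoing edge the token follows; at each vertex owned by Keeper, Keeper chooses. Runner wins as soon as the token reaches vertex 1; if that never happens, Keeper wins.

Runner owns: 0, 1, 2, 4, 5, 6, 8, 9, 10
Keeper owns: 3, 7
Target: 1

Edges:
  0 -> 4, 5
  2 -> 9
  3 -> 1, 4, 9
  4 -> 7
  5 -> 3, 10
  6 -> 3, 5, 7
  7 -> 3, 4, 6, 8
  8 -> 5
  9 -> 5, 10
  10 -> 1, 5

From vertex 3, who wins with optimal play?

Keeper

A0 = {1}
A1: add {10} — 10 (Runner) has 10→1.
A2: add {5, 9} — 5 (Runner) has 5→10; 9 (Runner) has 9→10.
A3: add {0, 2, 6, 8} — 0 (Runner) has 0→5; 2 (Runner) has 2→9; 6 (Runner) has 6→5; 8 (Runner) has 8→5.
A4 = A3; e.g. 3 (Keeper) can still go to 4. Fixed point.
3 never enters the attractor, so Keeper can avoid the target forever.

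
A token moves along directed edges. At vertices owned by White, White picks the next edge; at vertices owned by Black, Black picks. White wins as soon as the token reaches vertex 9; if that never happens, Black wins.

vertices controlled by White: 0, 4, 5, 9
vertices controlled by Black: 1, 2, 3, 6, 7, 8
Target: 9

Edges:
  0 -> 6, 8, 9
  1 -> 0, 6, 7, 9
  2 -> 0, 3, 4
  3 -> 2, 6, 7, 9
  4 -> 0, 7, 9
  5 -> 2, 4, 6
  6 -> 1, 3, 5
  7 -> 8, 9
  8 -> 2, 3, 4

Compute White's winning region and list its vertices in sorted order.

0, 4, 5, 9

A0 = {9}
A1: add {0, 4} — 0 (White) has 0→9; 4 (White) has 4→9.
A2: add {5} — 5 (White) has 5→4.
A3 = A2; e.g. 1 (Black) can still go to 6. Fixed point.
White's winning region = {0, 4, 5, 9}.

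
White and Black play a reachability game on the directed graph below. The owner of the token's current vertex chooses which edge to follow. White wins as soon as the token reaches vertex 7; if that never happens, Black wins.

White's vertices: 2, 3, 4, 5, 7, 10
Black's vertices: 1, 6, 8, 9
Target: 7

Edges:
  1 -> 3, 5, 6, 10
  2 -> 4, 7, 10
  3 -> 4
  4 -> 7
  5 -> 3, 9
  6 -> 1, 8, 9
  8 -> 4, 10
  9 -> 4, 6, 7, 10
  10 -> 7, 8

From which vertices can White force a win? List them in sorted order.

2, 3, 4, 5, 7, 8, 10

A0 = {7}
A1: add {2, 4, 10} — 2 (White) has 2→7; 4 (White) has 4→7; 10 (White) has 10→7.
A2: add {3, 8} — 3 (White) has 3→4; 8 (Black): all of {4, 10} already in.
A3: add {5} — 5 (White) has 5→3.
A4 = A3; e.g. 1 (Black) can still go to 6. Fixed point.
White's winning region = {2, 3, 4, 5, 7, 8, 10}.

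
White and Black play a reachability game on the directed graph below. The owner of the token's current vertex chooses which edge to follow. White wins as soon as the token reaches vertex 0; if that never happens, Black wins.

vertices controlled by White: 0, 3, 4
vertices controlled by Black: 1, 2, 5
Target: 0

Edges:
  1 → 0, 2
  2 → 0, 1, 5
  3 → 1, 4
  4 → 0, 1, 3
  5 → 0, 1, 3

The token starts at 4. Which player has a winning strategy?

White

A0 = {0}
A1: add {4} — 4 (White) has 4→0.
4 ∈ A1, so White can force the target.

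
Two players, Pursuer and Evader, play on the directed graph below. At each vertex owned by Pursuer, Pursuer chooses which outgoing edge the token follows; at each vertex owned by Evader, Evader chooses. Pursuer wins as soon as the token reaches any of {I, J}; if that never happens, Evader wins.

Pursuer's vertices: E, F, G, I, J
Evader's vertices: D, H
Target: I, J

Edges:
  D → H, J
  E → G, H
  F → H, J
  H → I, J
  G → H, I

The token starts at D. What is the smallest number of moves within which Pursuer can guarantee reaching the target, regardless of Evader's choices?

A0 = {I, J}
A1: add {F, G, H} — F (Pursuer) has F→J; G (Pursuer) has G→I; H (Evader): all of {I, J} already in.
A2: add {D, E} — D (Evader): all of {H, J} already in; E (Pursuer) has E→G.
A2 = all vertices. Fixed point.
D enters the attractor at level 2, so Pursuer can force the target in 2 moves from there.

2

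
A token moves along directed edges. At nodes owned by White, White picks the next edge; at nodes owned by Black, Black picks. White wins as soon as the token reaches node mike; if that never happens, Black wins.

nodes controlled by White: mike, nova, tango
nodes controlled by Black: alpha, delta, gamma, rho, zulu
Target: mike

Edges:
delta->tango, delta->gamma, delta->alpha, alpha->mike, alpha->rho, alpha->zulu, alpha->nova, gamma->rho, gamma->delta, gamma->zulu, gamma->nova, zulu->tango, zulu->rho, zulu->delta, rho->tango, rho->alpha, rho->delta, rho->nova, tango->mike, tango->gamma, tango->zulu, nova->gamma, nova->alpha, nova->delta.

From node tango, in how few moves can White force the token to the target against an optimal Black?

1

A0 = {mike}
A1: add {tango} — tango (White) has tango→mike.
A2 = A1; e.g. rho (Black) can still go to alpha. Fixed point.
tango enters the attractor at level 1, so White can force the target in 1 move from there.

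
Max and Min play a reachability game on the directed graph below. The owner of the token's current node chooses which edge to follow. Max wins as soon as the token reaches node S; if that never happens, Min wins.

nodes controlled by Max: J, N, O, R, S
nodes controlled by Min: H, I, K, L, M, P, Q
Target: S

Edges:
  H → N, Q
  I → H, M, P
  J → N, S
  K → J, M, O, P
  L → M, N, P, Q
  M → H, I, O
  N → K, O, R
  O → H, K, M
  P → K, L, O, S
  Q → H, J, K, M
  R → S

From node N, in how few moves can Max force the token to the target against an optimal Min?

A0 = {S}
A1: add {J, R} — J (Max) has J→S; R (Max) has R→S.
A2: add {N} — N (Max) has N→R.
A3 = A2; e.g. H (Min) can still go to Q. Fixed point.
N enters the attractor at level 2, so Max can force the target in 2 moves from there.

2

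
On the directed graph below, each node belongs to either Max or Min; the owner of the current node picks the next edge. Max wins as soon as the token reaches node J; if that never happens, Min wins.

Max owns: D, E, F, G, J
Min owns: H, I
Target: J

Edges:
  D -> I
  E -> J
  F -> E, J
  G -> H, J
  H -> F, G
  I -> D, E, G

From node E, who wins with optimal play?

Max

A0 = {J}
A1: add {E, F, G} — E (Max) has E→J; F (Max) has F→J; G (Max) has G→J.
E ∈ A1, so Max can force the target.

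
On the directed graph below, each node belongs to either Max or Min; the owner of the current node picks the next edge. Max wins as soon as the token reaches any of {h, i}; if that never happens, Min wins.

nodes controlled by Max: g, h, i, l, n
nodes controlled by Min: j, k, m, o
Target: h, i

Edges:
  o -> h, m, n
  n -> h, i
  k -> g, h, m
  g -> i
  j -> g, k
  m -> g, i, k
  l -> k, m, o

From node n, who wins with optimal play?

A0 = {h, i}
A1: add {g, n} — g (Max) has g→i; n (Max) has n→h.
A2 = A1; e.g. j (Min) can still go to k. Fixed point.
n ∈ A1, so Max can force the target.

Max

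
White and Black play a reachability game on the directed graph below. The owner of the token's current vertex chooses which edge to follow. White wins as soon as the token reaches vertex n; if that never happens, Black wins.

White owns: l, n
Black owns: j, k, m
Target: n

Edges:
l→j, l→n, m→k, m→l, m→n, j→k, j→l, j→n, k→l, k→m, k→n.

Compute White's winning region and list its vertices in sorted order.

A0 = {n}
A1: add {l} — l (White) has l→n.
A2 = A1; e.g. j (Black) can still go to k. Fixed point.
White's winning region = {l, n}.

l, n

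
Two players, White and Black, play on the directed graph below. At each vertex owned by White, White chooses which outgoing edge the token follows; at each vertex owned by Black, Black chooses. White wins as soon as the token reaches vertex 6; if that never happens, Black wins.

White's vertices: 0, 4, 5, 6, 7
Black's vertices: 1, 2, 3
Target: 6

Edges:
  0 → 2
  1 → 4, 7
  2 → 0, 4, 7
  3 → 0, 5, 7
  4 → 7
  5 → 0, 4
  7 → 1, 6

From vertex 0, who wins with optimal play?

A0 = {6}
A1: add {7} — 7 (White) has 7→6.
A2: add {4} — 4 (White) has 4→7.
A3: add {1, 5} — 1 (Black): all of {4, 7} already in; 5 (White) has 5→4.
A4 = A3; e.g. 0 (White) has no edge into A3. Fixed point.
0 never enters the attractor, so Black can avoid the target forever.

Black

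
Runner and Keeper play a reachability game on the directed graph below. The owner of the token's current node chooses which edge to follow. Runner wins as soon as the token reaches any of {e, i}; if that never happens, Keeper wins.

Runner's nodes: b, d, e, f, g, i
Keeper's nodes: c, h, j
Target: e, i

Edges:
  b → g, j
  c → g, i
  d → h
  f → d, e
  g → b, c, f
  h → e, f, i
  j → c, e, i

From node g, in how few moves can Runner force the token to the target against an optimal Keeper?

2

A0 = {e, i}
A1: add {f} — f (Runner) has f→e.
A2: add {g, h} — g (Runner) has g→f; h (Keeper): all of {e, f, i} already in.
g enters the attractor at level 2, so Runner can force the target in 2 moves from there.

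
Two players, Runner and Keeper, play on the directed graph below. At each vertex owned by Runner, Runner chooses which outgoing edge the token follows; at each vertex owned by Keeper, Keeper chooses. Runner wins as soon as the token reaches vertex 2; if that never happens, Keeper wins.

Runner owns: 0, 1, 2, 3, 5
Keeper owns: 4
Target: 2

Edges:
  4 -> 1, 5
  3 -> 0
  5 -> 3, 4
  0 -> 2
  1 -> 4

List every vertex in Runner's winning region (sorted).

A0 = {2}
A1: add {0} — 0 (Runner) has 0→2.
A2: add {3} — 3 (Runner) has 3→0.
A3: add {5} — 5 (Runner) has 5→3.
A4 = A3; e.g. 1 (Runner) has no edge into A3. Fixed point.
Runner's winning region = {0, 2, 3, 5}.

0, 2, 3, 5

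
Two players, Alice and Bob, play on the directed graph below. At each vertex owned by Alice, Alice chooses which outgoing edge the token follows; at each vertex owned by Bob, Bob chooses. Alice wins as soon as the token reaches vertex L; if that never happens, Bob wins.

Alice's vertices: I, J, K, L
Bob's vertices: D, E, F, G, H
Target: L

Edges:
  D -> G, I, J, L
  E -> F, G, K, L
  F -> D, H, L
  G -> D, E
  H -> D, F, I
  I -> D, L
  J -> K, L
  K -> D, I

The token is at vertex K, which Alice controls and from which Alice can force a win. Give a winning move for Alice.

I

A0 = {L}
A1: add {I, J} — I (Alice) has I→L; J (Alice) has J→L.
A2: add {K} — K (Alice) has K→I.
A3 = A2; e.g. D (Bob) can still go to G. Fixed point.
From K, successor I is in the attractor (rank 1); the other successor D is not.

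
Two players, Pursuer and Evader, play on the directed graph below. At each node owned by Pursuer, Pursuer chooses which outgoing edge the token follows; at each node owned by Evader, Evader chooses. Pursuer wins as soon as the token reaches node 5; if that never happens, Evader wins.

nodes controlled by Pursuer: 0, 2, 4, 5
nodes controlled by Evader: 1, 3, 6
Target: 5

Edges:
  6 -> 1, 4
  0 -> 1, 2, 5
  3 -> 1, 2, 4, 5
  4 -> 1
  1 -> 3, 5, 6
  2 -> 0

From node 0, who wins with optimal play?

A0 = {5}
A1: add {0} — 0 (Pursuer) has 0→5.
0 ∈ A1, so Pursuer can force the target.

Pursuer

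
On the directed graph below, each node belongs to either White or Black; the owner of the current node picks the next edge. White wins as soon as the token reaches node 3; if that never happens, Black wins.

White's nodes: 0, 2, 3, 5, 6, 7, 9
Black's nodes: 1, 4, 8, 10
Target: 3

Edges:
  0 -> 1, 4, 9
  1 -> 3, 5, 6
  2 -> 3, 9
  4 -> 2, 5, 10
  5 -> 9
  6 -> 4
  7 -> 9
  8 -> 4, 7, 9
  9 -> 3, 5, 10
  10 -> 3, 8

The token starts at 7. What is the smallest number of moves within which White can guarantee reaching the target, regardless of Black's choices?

2

A0 = {3}
A1: add {2, 9} — 2 (White) has 2→3; 9 (White) has 9→3.
A2: add {0, 5, 7} — 0 (White) has 0→9; 5 (White) has 5→9; 7 (White) has 7→9.
A3 = A2; e.g. 1 (Black) can still go to 6. Fixed point.
7 enters the attractor at level 2, so White can force the target in 2 moves from there.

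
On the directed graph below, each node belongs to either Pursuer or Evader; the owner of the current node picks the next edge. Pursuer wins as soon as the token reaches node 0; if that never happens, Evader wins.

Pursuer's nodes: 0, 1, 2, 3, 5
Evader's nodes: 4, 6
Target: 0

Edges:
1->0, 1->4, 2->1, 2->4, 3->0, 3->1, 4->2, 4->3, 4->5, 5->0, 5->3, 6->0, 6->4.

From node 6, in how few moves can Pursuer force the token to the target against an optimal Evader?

A0 = {0}
A1: add {1, 3, 5} — 1 (Pursuer) has 1→0; 3 (Pursuer) has 3→0; 5 (Pursuer) has 5→0.
A2: add {2} — 2 (Pursuer) has 2→1.
A3: add {4} — 4 (Evader): all of {2, 3, 5} already in.
A4: add {6} — 6 (Evader): all of {0, 4} already in.
A4 = all vertices. Fixed point.
6 enters the attractor at level 4, so Pursuer can force the target in 4 moves from there.

4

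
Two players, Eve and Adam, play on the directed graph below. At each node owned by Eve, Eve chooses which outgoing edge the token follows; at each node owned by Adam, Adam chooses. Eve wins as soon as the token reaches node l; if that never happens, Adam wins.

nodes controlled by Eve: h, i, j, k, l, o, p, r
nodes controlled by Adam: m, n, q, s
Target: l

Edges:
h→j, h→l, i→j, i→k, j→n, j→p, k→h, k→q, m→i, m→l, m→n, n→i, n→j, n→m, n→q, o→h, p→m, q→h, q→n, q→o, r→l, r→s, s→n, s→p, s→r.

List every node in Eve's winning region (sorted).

A0 = {l}
A1: add {h, r} — h (Eve) has h→l; r (Eve) has r→l.
A2: add {k, o} — k (Eve) has k→h; o (Eve) has o→h.
A3: add {i} — i (Eve) has i→k.
A4 = A3; e.g. j (Eve) has no edge into A3. Fixed point.
Eve's winning region = {h, i, k, l, o, r}.

h, i, k, l, o, r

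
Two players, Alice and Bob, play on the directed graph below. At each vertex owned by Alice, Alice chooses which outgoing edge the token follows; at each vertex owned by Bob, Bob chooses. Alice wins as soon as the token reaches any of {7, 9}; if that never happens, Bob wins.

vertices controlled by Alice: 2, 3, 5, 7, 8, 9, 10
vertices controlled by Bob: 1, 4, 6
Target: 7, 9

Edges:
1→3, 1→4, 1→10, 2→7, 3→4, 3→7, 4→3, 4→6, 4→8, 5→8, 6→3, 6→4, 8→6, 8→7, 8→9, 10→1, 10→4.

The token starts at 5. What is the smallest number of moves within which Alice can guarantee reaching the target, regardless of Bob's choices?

A0 = {7, 9}
A1: add {2, 3, 8} — 2 (Alice) has 2→7; 3 (Alice) has 3→7; 8 (Alice) has 8→7.
A2: add {5} — 5 (Alice) has 5→8.
A3 = A2; e.g. 1 (Bob) can still go to 4. Fixed point.
5 enters the attractor at level 2, so Alice can force the target in 2 moves from there.

2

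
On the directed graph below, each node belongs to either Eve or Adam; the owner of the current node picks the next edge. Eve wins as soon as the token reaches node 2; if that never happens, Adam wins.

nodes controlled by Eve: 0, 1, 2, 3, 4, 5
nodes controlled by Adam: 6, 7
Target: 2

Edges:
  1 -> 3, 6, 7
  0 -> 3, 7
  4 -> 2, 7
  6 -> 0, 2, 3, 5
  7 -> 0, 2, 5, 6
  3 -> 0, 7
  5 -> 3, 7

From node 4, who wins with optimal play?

A0 = {2}
A1: add {4} — 4 (Eve) has 4→2.
A2 = A1; e.g. 0 (Eve) has no edge into A1. Fixed point.
4 ∈ A1, so Eve can force the target.

Eve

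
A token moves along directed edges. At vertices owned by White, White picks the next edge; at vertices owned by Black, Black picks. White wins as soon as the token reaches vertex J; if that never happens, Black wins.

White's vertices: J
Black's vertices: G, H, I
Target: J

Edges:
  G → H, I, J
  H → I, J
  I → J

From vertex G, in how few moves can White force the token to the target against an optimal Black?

3

A0 = {J}
A1: add {I} — I (Black): all of {J} already in.
A2: add {H} — H (Black): all of {I, J} already in.
A3: add {G} — G (Black): all of {H, I, J} already in.
A3 = all vertices. Fixed point.
G enters the attractor at level 3, so White can force the target in 3 moves from there.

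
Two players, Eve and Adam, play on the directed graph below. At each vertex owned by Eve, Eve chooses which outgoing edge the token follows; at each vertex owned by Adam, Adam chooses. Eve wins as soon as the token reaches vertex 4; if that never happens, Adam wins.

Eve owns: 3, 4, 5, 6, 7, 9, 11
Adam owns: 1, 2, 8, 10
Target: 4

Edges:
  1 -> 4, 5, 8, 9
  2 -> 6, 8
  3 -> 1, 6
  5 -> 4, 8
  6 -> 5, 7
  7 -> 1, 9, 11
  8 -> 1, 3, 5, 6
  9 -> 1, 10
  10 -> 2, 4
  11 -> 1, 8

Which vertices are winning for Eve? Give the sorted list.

3, 4, 5, 6

A0 = {4}
A1: add {5} — 5 (Eve) has 5→4.
A2: add {6} — 6 (Eve) has 6→5.
A3: add {3} — 3 (Eve) has 3→6.
A4 = A3; e.g. 1 (Adam) can still go to 8. Fixed point.
Eve's winning region = {3, 4, 5, 6}.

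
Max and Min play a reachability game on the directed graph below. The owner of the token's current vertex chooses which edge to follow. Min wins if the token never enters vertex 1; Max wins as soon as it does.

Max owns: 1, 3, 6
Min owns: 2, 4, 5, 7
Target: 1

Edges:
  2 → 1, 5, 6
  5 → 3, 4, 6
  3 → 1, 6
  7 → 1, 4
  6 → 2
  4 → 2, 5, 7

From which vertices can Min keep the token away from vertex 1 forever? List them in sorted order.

2, 4, 5, 6, 7

A0 = {1}
A1: add {3} — 3 (Max) has 3→1.
A2 = A1; e.g. 2 (Min) can still go to 5. Fixed point.
Max's attractor = {1, 3}; Min avoids the target exactly from the complement.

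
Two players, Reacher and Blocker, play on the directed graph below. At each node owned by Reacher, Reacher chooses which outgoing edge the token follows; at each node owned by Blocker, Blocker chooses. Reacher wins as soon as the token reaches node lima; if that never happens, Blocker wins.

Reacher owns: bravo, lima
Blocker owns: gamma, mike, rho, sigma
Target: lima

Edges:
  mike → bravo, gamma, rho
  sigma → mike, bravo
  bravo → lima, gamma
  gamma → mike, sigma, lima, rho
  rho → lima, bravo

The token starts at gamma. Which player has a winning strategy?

Blocker

A0 = {lima}
A1: add {bravo} — bravo (Reacher) has bravo→lima.
A2: add {rho} — rho (Blocker): all of {lima, bravo} already in.
A3 = A2; e.g. mike (Blocker) can still go to gamma. Fixed point.
gamma never enters the attractor, so Blocker can avoid the target forever.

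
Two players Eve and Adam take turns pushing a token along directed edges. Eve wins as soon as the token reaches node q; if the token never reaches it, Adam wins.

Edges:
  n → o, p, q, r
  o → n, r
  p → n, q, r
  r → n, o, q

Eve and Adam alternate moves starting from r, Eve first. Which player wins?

Eve

Track states (vertex, player-to-move).
A0 = {(q,Eve), (q,Adam)}
A1: add {(n,Eve), (p,Eve), (r,Eve)}.
(r,Eve) ∈ A1 ⇒ Eve forces the target.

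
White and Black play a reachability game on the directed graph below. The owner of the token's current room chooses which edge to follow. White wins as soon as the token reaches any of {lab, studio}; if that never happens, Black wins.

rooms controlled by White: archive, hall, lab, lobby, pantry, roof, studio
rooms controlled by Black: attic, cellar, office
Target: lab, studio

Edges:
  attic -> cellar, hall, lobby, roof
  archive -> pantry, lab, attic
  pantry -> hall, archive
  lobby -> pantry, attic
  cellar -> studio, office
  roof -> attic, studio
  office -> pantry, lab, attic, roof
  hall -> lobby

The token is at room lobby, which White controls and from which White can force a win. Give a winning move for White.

pantry

A0 = {lab, studio}
A1: add {archive, roof} — archive (White) has archive→lab; roof (White) has roof→studio.
A2: add {pantry} — pantry (White) has pantry→archive.
A3: add {lobby} — lobby (White) has lobby→pantry.
A4: add {hall} — hall (White) has hall→lobby.
A5 = A4; e.g. cellar (Black) can still go to office. Fixed point.
From lobby, successor pantry is in the attractor (rank 2); the other successor attic is not.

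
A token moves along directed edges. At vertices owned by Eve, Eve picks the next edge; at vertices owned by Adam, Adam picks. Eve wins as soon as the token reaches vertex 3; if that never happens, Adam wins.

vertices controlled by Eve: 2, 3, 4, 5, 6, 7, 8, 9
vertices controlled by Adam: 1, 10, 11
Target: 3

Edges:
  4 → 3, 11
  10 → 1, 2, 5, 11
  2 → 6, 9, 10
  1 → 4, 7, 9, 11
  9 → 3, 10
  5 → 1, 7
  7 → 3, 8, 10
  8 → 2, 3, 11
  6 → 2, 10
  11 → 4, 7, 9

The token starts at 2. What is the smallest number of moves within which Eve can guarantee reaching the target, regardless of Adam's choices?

A0 = {3}
A1: add {4, 7, 8, 9} — 4 (Eve) has 4→3; 7 (Eve) has 7→3; 8 (Eve) has 8→3; 9 (Eve) has 9→3.
A2: add {2, 5, 11} — 2 (Eve) has 2→9; 5 (Eve) has 5→7; 11 (Adam): all of {4, 7, 9} already in.
2 enters the attractor at level 2, so Eve can force the target in 2 moves from there.

2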